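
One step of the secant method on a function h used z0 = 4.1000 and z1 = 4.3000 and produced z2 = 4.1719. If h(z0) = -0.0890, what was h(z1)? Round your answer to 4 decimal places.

The secant line through (4.1000, -0.0890) and (4.3000, h(z1)) crosses zero at z2 = 4.1719.
So (4.1000, -0.0890), (4.3000, h(z1)), (4.1719, 0) are collinear:
h(z1) = -0.0890 · (4.3000 − 4.1719) / (4.1000 − 4.1719) = -0.0890 · (0.128100)/(-0.071900) = 0.158566

0.1586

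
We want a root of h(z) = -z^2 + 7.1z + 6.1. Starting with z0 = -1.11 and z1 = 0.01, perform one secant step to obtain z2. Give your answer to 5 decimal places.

h(-1.11) = -3.0131000, h(0.01) = 6.1709000
z2 = 0.0100000 − 6.1709000·(0.0100000 − (-1.1100000)) / (6.1709000 − (-3.0131000)) = 0.0100000 − (6.9114080)/(9.1840000) = -0.7425488

-0.74255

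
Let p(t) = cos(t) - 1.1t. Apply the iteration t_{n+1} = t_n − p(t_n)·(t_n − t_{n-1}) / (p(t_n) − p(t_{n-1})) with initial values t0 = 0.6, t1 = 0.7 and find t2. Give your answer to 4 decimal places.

0.6970

p(0.6) = 0.165336, p(0.7) = -0.005158
t2 = 0.700000 − (-0.005158)·(0.700000 − 0.600000) / (-0.005158 − 0.165336) = 0.700000 − (-0.000516)/(-0.170493) = 0.696975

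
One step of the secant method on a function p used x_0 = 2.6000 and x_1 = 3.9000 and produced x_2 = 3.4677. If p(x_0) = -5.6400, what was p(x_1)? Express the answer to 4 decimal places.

The secant line through (2.6000, -5.6400) and (3.9000, p(x_1)) crosses zero at x_2 = 3.4677.
So (2.6000, -5.6400), (3.9000, p(x_1)), (3.4677, 0) are collinear:
p(x_1) = -5.6400 · (3.9000 − 3.4677) / (2.6000 − 3.4677) = -5.6400 · (0.432300)/(-0.867700) = 2.809925

2.8099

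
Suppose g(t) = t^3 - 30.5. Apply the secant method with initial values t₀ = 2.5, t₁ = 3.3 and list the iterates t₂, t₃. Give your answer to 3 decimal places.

3.086, 3.122

g(2.5) = -14.87500, g(3.3) = 5.43700
t₂ = 3.30000 − 5.43700·(3.30000 − 2.50000) / (5.43700 − (-14.87500)) = 3.30000 − (4.34960)/(20.31200) = 3.08586
g(3.08586) = -1.11478
t₃ = 3.08586 − (-1.11478)·(3.08586 − 3.30000) / (-1.11478 − 5.43700) = 3.08586 − (0.23872)/(-6.55178) = 3.12230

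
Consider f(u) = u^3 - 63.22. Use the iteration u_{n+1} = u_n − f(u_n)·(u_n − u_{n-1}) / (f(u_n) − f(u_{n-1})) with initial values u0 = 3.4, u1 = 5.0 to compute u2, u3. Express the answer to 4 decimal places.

f(3.4) = -23.916000, f(5.0) = 61.780000
u2 = 5.000000 − 61.780000·(5.000000 − 3.400000) / (61.780000 − (-23.916000)) = 5.000000 − (98.848000)/(85.696000) = 3.846527
f(3.846527) = -6.307660
u3 = 3.846527 − (-6.307660)·(3.846527 − 5.000000) / (-6.307660 − 61.780000) = 3.846527 − (7.275714)/(-68.087660) = 3.953385

3.8465, 3.9534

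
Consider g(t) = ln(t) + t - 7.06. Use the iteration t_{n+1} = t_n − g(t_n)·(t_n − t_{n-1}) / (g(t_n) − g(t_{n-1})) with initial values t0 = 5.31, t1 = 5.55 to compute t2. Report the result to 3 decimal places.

5.378

g(5.31) = -0.08041, g(5.55) = 0.20380
t2 = 5.55000 − 0.20380·(5.55000 − 5.31000) / (0.20380 − (-0.08041)) = 5.55000 − (0.04891)/(0.28421) = 5.37790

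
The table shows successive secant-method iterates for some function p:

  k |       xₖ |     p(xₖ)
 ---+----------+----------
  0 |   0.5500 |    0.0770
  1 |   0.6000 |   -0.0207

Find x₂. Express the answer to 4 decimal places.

x₂ = 0.6000 − (-0.0207)·(0.6000 − 0.5500) / (-0.0207 − 0.0770)
   = 0.6000 − (-0.001035)/(-0.097700) = 0.589406

0.5894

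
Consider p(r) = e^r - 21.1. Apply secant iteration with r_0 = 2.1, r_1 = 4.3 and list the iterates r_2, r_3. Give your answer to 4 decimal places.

p(2.1) = -12.933830, p(4.3) = 52.599794
r_2 = 4.300000 − 52.599794·(4.300000 − 2.100000) / (52.599794 − (-12.933830)) = 4.300000 − (115.719546)/(65.533624) = 2.534196
p(2.534196) = -8.493711
r_3 = 2.534196 − (-8.493711)·(2.534196 − 4.300000) / (-8.493711 − 52.599794) = 2.534196 − (14.998230)/(-61.093505) = 2.779692

2.5342, 2.7797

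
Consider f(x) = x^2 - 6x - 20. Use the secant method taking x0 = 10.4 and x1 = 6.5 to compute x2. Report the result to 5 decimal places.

8.03670

f(10.4) = 25.7600000, f(6.5) = -16.7500000
x2 = 6.5000000 − (-16.7500000)·(6.5000000 − 10.4000000) / (-16.7500000 − 25.7600000) = 6.5000000 − (65.3250000)/(-42.5100000) = 8.0366972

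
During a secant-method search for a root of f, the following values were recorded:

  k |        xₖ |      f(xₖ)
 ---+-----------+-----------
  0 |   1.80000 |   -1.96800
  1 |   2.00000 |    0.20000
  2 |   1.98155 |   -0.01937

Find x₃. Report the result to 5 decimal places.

x₃ = 1.98155 − (-0.01937)·(1.98155 − 2.00000) / (-0.01937 − 0.20000)
   = 1.98155 − (0.0003574)/(-0.2193700) = 1.9831791

1.98318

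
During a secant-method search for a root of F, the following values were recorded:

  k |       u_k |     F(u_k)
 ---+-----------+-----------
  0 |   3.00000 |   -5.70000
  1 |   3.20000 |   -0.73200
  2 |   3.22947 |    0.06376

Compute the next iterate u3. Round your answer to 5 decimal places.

u3 = 3.22947 − 0.06376·(3.22947 − 3.20000) / (0.06376 − (-0.73200))
   = 3.22947 − (0.0018790)/(0.7957600) = 3.2271087

3.22711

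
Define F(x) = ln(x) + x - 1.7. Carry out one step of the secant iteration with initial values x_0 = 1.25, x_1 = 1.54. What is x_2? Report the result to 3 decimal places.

F(1.25) = -0.22686, F(1.54) = 0.27178
x_2 = 1.54000 − 0.27178·(1.54000 − 1.25000) / (0.27178 − (-0.22686)) = 1.54000 − (0.07882)/(0.49864) = 1.38194

1.382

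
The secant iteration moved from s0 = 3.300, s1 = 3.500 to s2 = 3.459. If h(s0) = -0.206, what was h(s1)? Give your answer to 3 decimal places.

The secant line through (3.300, -0.206) and (3.500, h(s1)) crosses zero at s2 = 3.459.
So (3.300, -0.206), (3.500, h(s1)), (3.459, 0) are collinear:
h(s1) = -0.206 · (3.500 − 3.459) / (3.300 − 3.459) = -0.206 · (0.04100)/(-0.15900) = 0.05312

0.053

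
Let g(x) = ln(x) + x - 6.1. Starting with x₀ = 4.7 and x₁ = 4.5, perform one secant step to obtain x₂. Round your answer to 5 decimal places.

g(4.7) = 0.1475625, g(4.5) = -0.0959226
x₂ = 4.5000000 − (-0.0959226)·(4.5000000 − 4.7000000) / (-0.0959226 − 0.1475625) = 4.5000000 − (0.0191845)/(-0.2434851) = 4.5787913

4.57879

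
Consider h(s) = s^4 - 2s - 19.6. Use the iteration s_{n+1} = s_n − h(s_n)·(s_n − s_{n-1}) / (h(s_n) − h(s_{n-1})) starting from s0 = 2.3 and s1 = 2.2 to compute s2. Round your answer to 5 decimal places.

h(2.3) = 3.7841000, h(2.2) = -0.5744000
s2 = 2.2000000 − (-0.5744000)·(2.2000000 − 2.3000000) / (-0.5744000 − 3.7841000) = 2.2000000 − (0.0574400)/(-4.3585000) = 2.2131788

2.21318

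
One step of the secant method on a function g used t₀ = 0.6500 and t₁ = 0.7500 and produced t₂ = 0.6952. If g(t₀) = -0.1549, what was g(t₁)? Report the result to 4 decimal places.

0.1878

The secant line through (0.6500, -0.1549) and (0.7500, g(t₁)) crosses zero at t₂ = 0.6952.
So (0.6500, -0.1549), (0.7500, g(t₁)), (0.6952, 0) are collinear:
g(t₁) = -0.1549 · (0.7500 − 0.6952) / (0.6500 − 0.6952) = -0.1549 · (0.054800)/(-0.045200) = 0.187799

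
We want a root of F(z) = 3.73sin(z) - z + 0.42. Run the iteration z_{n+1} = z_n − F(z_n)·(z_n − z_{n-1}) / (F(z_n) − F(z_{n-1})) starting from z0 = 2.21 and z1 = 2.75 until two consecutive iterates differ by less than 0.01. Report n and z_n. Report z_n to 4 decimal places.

n = 4, z_n = 2.5378

F(2.21) = 1.203590, F(2.75) = -0.906404
z2 = 2.750000 − (-0.906404)·(0.540000)/(-2.109995) = 2.518029;  |Δ| = 0.231971
F(2.518029) = 0.080038
z3 = 2.518029 − 0.080038·(-0.231971)/(0.986443) = 2.536850;  |Δ| = 0.018822
F(2.536850) = 0.003841
z4 = 2.536850 − 0.003841·(0.018822)/(-0.076197) = 2.537799;  |Δ| = 0.000949
|z4 − z3| = 0.000949 < 0.01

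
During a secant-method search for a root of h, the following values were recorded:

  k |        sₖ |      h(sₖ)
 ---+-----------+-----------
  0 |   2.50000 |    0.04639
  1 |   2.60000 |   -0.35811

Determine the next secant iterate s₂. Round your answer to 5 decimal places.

2.51147

s₂ = 2.60000 − (-0.35811)·(2.60000 − 2.50000) / (-0.35811 − 0.04639)
   = 2.60000 − (-0.0358110)/(-0.4045000) = 2.5114685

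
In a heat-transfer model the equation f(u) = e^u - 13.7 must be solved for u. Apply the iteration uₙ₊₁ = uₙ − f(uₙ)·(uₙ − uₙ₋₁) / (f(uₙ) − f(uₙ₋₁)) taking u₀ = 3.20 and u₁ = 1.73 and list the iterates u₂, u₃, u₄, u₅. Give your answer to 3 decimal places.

f(3.20) = 10.83253, f(1.73) = -8.05935
u₂ = 1.73000 − (-8.05935)·(1.73000 − 3.20000) / (-8.05935 − 10.83253) = 1.73000 − (11.84724)/(-18.89188) = 2.35711
f(2.35711) = -3.13964
u₃ = 2.35711 − (-3.13964)·(2.35711 − 1.73000) / (-3.13964 − (-8.05935)) = 2.35711 − (-1.96889)/(4.91971) = 2.75731
f(2.75731) = 2.05744
u₄ = 2.75731 − 2.05744·(2.75731 − 2.35711) / (2.05744 − (-3.13964)) = 2.75731 − (0.82340)/(5.19707) = 2.59888
f(2.59888) = -0.25136
u₅ = 2.59888 − (-0.25136)·(2.59888 − 2.75731) / (-0.25136 − 2.05744) = 2.59888 − (0.03982)/(-2.30880) = 2.61613

2.357, 2.757, 2.599, 2.616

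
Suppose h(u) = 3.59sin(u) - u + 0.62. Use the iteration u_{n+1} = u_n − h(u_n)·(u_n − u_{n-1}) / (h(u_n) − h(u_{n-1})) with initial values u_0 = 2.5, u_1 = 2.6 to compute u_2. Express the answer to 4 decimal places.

2.5675

h(2.5) = 0.268515, h(2.6) = -0.129350
u_2 = 2.600000 − (-0.129350)·(2.600000 − 2.500000) / (-0.129350 − 0.268515) = 2.600000 − (-0.012935)/(-0.397865) = 2.567489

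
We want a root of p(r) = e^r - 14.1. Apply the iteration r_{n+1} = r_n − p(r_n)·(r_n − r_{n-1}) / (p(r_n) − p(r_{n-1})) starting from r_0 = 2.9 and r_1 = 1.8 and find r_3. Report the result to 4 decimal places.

p(2.9) = 4.074145, p(1.8) = -8.050353
r_2 = 1.800000 − (-8.050353)·(1.800000 − 2.900000) / (-8.050353 − 4.074145) = 1.800000 − (8.855388)/(-12.124498) = 2.530372
p(2.530372) = -1.541829
r_3 = 2.530372 − (-1.541829)·(2.530372 − 1.800000) / (-1.541829 − (-8.050353)) = 2.530372 − (-1.126108)/(6.508523) = 2.703392

2.7034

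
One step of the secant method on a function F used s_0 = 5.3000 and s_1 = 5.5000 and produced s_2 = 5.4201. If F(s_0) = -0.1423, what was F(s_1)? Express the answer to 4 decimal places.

The secant line through (5.3000, -0.1423) and (5.5000, F(s_1)) crosses zero at s_2 = 5.4201.
So (5.3000, -0.1423), (5.5000, F(s_1)), (5.4201, 0) are collinear:
F(s_1) = -0.1423 · (5.5000 − 5.4201) / (5.3000 − 5.4201) = -0.1423 · (0.079900)/(-0.120100) = 0.094669

0.0947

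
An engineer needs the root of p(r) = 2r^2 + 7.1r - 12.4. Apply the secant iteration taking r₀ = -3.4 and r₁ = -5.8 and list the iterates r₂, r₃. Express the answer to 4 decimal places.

p(-3.4) = -13.420000, p(-5.8) = 13.700000
r₂ = -5.800000 − 13.700000·(-5.800000 − (-3.400000)) / (13.700000 − (-13.420000)) = -5.800000 − (-32.880000)/(27.120000) = -4.587611
p(-4.587611) = -2.879693
r₃ = -4.587611 − (-2.879693)·(-4.587611 − (-5.800000)) / (-2.879693 − 13.700000) = -4.587611 − (-3.491309)/(-16.579693) = -4.798188

-4.5876, -4.7982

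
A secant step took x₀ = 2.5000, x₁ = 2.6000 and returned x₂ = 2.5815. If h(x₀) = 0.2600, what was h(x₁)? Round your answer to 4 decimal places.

The secant line through (2.5000, 0.2600) and (2.6000, h(x₁)) crosses zero at x₂ = 2.5815.
So (2.5000, 0.2600), (2.6000, h(x₁)), (2.5815, 0) are collinear:
h(x₁) = 0.2600 · (2.6000 − 2.5815) / (2.5000 − 2.5815) = 0.2600 · (0.018500)/(-0.081500) = -0.059018

-0.0590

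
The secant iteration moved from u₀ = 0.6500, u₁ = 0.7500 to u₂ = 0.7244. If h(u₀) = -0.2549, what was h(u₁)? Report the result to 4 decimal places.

The secant line through (0.6500, -0.2549) and (0.7500, h(u₁)) crosses zero at u₂ = 0.7244.
So (0.6500, -0.2549), (0.7500, h(u₁)), (0.7244, 0) are collinear:
h(u₁) = -0.2549 · (0.7500 − 0.7244) / (0.6500 − 0.7244) = -0.2549 · (0.025600)/(-0.074400) = 0.087708

0.0877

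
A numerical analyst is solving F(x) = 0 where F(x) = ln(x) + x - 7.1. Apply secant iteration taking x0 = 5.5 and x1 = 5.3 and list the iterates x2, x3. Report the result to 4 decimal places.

F(5.5) = 0.104748, F(5.3) = -0.132293
x2 = 5.300000 − (-0.132293)·(5.300000 − 5.500000) / (-0.132293 − 0.104748) = 5.300000 − (0.026459)/(-0.237041) = 5.411620
F(5.411620) = 0.000169
x3 = 5.411620 − 0.000169·(5.411620 − 5.300000) / (0.000169 − (-0.132293)) = 5.411620 − (0.000019)/(0.132462) = 5.411478

5.4116, 5.4115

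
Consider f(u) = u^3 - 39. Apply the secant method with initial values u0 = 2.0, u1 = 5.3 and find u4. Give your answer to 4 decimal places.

3.4609

f(2.0) = -31.000000, f(5.3) = 109.877000
u2 = 5.300000 − 109.877000·(5.300000 − 2.000000) / (109.877000 − (-31.000000)) = 5.300000 − (362.594100)/(140.877000) = 2.726165
f(2.726165) = -18.739200
u3 = 2.726165 − (-18.739200)·(2.726165 − 5.300000) / (-18.739200 − 109.877000) = 2.726165 − (48.231601)/(-128.616200) = 3.101169
f(3.101169) = -9.175271
u4 = 3.101169 − (-9.175271)·(3.101169 − 2.726165) / (-9.175271 − (-18.739200)) = 3.101169 − (-3.440764)/(9.563928) = 3.460934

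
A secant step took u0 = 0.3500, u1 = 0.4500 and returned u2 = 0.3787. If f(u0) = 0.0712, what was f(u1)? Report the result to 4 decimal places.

-0.1769

The secant line through (0.3500, 0.0712) and (0.4500, f(u1)) crosses zero at u2 = 0.3787.
So (0.3500, 0.0712), (0.4500, f(u1)), (0.3787, 0) are collinear:
f(u1) = 0.0712 · (0.4500 − 0.3787) / (0.3500 − 0.3787) = 0.0712 · (0.071300)/(-0.028700) = -0.176884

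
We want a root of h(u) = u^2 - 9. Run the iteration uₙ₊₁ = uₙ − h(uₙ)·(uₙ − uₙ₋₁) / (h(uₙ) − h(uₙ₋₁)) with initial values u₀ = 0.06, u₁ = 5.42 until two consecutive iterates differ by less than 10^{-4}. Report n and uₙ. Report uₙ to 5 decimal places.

n = 8, uₙ = 3.00000

h(0.06) = -8.9964000, h(5.42) = 20.3764000
u₂ = 5.4200000 − 20.3764000·(5.3600000)/(29.3728000) = 1.7016788;  |Δ| = 3.7183212
h(1.7016788) = -6.1042892
u₃ = 1.7016788 − (-6.1042892)·(-3.7183212)/(-26.4806892) = 2.5588207;  |Δ| = 0.8571419
h(2.5588207) = -2.4524366
u₄ = 2.5588207 − (-2.4524366)·(0.8571419)/(3.6518526) = 3.1344425;  |Δ| = 0.5756218
h(3.1344425) = 0.8247301
u₅ = 3.1344425 − 0.8247301·(0.5756218)/(3.2771667) = 2.9895819;  |Δ| = 0.1448607
h(2.9895819) = -0.0624004
u₆ = 2.9895819 − (-0.0624004)·(-0.1448607)/(-0.8871304) = 2.9997713;  |Δ| = 0.0101894
h(2.9997713) = -0.0013722
u₇ = 2.9997713 − (-0.0013722)·(0.0101894)/(0.0610281) = 3.0000004;  |Δ| = 0.0002291
h(3.0000004) = 0.0000024
u₈ = 3.0000004 − 0.0000024·(0.0002291)/(0.0013746) = 3.0000000;  |Δ| = 0.0000004
|u₈ − u₇| = 0.0000004 < 10^{-4}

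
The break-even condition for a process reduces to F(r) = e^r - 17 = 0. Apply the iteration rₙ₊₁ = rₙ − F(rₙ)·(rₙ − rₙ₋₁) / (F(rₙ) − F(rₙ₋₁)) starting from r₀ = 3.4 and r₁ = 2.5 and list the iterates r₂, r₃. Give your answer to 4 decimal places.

2.7438, 2.8492

F(3.4) = 12.964100, F(2.5) = -4.817506
r₂ = 2.500000 − (-4.817506)·(2.500000 − 3.400000) / (-4.817506 − 12.964100) = 2.500000 − (4.335755)/(-17.781606) = 2.743834
F(2.743834) = -1.453528
r₃ = 2.743834 − (-1.453528)·(2.743834 − 2.500000) / (-1.453528 − (-4.817506)) = 2.743834 − (-0.354419)/(3.363978) = 2.849191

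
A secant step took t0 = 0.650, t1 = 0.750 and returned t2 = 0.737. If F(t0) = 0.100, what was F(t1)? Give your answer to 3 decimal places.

The secant line through (0.650, 0.100) and (0.750, F(t1)) crosses zero at t2 = 0.737.
So (0.650, 0.100), (0.750, F(t1)), (0.737, 0) are collinear:
F(t1) = 0.100 · (0.750 − 0.737) / (0.650 − 0.737) = 0.100 · (0.01300)/(-0.08700) = -0.01494

-0.015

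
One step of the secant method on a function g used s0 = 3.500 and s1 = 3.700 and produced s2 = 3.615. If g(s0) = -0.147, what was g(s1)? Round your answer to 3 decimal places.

0.109

The secant line through (3.500, -0.147) and (3.700, g(s1)) crosses zero at s2 = 3.615.
So (3.500, -0.147), (3.700, g(s1)), (3.615, 0) are collinear:
g(s1) = -0.147 · (3.700 − 3.615) / (3.500 − 3.615) = -0.147 · (0.08500)/(-0.11500) = 0.10865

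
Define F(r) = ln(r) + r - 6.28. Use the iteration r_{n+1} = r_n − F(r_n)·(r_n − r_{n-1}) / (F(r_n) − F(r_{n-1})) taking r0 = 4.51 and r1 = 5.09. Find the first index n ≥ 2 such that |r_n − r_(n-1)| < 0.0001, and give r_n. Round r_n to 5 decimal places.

n = 4, r_n = 4.72676

F(4.51) = -0.2637028, F(5.09) = 0.4372778
r2 = 5.0900000 − 0.4372778·(0.5800000)/(0.7009807) = 4.7281910;  |Δ| = 0.3618090
F(4.7281910) = 0.0017336
r3 = 4.7281910 − 0.0017336·(-0.3618090)/(-0.4355442) = 4.7267508;  |Δ| = 0.0014401
F(4.7267508) = -0.0000111
r4 = 4.7267508 − (-0.0000111)·(-0.0014401)/(-0.0017448) = 4.7267600;  |Δ| = 0.0000092
|r4 − r3| = 0.0000092 < 0.0001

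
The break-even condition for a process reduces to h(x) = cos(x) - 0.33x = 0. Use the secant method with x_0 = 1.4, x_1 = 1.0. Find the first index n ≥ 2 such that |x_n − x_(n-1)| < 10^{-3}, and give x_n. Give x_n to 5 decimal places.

n = 4, x_n = 1.17324

h(1.4) = -0.2920329, h(1.0) = 0.2103023
x_2 = 1.0000000 − 0.2103023·(-0.4000000)/(0.5023352) = 1.1674598;  |Δ| = 0.1674598
h(1.1674598) = 0.0072276
x_3 = 1.1674598 − 0.0072276·(0.1674598)/(-0.2030747) = 1.1734198;  |Δ| = 0.0059601
h(1.1734198) = -0.0002279
x_4 = 1.1734198 − (-0.0002279)·(0.0059601)/(-0.0074556) = 1.1732376;  |Δ| = 0.0001822
|x_4 − x_3| = 0.0001822 < 10^{-3}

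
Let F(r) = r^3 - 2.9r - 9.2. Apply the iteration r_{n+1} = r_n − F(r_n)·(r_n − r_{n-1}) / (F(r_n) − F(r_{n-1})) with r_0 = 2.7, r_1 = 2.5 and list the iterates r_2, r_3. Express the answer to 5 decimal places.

F(2.7) = 2.6530000, F(2.5) = -0.8250000
r_2 = 2.5000000 − (-0.8250000)·(2.5000000 − 2.7000000) / (-0.8250000 − 2.6530000) = 2.5000000 − (0.1650000)/(-3.4780000) = 2.5474411
F(2.5474411) = -0.0560726
r_3 = 2.5474411 − (-0.0560726)·(2.5474411 − 2.5000000) / (-0.0560726 − (-0.8250000)) = 2.5474411 − (-0.0026601)/(0.7689274) = 2.5509006

2.54744, 2.55090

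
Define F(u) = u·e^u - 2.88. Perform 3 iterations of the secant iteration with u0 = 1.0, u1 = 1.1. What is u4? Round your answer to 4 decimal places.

F(1.0) = -0.161718, F(1.1) = 0.424583
u2 = 1.100000 − 0.424583·(1.100000 − 1.000000) / (0.424583 − (-0.161718)) = 1.100000 − (0.042458)/(0.586301) = 1.027583
F(1.027583) = -0.008622
u3 = 1.027583 − (-0.008622)·(1.027583 − 1.100000) / (-0.008622 − 0.424583) = 1.027583 − (0.000624)/(-0.433205) = 1.029024
F(1.029024) = -0.000447
u4 = 1.029024 − (-0.000447)·(1.029024 − 1.027583) / (-0.000447 − (-0.008622)) = 1.029024 − (-0.000001)/(0.008175) = 1.029103

1.0291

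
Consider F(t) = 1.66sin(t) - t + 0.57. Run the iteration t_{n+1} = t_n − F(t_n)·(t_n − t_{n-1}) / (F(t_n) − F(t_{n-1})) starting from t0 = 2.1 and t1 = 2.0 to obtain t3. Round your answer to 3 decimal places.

2.046

F(2.1) = -0.09707, F(2.0) = 0.07943
t2 = 2.00000 − 0.07943·(2.00000 − 2.10000) / (0.07943 − (-0.09707)) = 2.00000 − (-0.00794)/(0.17651) = 2.04500
F(2.04500) = 0.00182
t3 = 2.04500 − 0.00182·(2.04500 − 2.00000) / (0.00182 − 0.07943) = 2.04500 − (0.00008)/(-0.07761) = 2.04606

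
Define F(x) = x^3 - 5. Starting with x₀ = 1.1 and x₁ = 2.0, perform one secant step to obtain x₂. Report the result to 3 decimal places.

1.595

F(1.1) = -3.66900, F(2.0) = 3.00000
x₂ = 2.00000 − 3.00000·(2.00000 − 1.10000) / (3.00000 − (-3.66900)) = 2.00000 − (2.70000)/(6.66900) = 1.59514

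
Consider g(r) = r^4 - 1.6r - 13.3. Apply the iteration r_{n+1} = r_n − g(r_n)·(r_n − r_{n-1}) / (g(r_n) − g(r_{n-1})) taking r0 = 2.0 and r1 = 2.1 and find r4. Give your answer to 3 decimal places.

2.016

g(2.0) = -0.50000, g(2.1) = 2.78810
r2 = 2.10000 − 2.78810·(2.10000 − 2.00000) / (2.78810 − (-0.50000)) = 2.10000 − (0.27881)/(3.28810) = 2.01521
g(2.01521) = -0.03215
r3 = 2.01521 − (-0.03215)·(2.01521 − 2.10000) / (-0.03215 − 2.78810) = 2.01521 − (0.00273)/(-2.82025) = 2.01617
g(2.01617) = -0.00203
r4 = 2.01617 − (-0.00203)·(2.01617 − 2.01521) / (-0.00203 − (-0.03215)) = 2.01617 − (0.00000)/(0.03012) = 2.01624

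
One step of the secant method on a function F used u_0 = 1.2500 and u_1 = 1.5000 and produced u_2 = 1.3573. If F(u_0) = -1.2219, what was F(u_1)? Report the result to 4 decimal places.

1.6250

The secant line through (1.2500, -1.2219) and (1.5000, F(u_1)) crosses zero at u_2 = 1.3573.
So (1.2500, -1.2219), (1.5000, F(u_1)), (1.3573, 0) are collinear:
F(u_1) = -1.2219 · (1.5000 − 1.3573) / (1.2500 − 1.3573) = -1.2219 · (0.142700)/(-0.107300) = 1.625025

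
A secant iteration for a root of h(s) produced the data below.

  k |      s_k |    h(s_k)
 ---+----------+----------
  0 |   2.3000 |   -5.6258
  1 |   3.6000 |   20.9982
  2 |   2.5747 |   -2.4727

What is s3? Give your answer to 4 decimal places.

s3 = 2.5747 − (-2.4727)·(2.5747 − 3.6000) / (-2.4727 − 20.9982)
   = 2.5747 − (2.535259)/(-23.470900) = 2.682717

2.6827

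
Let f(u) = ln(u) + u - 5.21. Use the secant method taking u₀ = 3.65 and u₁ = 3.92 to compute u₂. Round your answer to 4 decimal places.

3.8598

f(3.65) = -0.265273, f(3.92) = 0.076092
u₂ = 3.920000 − 0.076092·(3.920000 − 3.650000) / (0.076092 − (-0.265273)) = 3.920000 − (0.020545)/(0.341364) = 3.859816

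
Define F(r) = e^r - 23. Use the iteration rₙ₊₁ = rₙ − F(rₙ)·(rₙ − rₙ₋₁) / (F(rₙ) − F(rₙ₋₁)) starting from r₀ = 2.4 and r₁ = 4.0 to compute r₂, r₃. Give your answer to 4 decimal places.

F(2.4) = -11.976824, F(4.0) = 31.598150
r₂ = 4.000000 − 31.598150·(4.000000 − 2.400000) / (31.598150 − (-11.976824)) = 4.000000 − (50.557040)/(43.574974) = 2.839769
F(2.839769) = -5.888190
r₃ = 2.839769 − (-5.888190)·(2.839769 − 4.000000) / (-5.888190 − 31.598150) = 2.839769 − (6.831661)/(-37.486340) = 3.022013

2.8398, 3.0220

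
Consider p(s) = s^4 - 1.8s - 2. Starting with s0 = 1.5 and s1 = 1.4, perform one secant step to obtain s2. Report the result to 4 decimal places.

1.4652

p(1.5) = 0.362500, p(1.4) = -0.678400
s2 = 1.400000 − (-0.678400)·(1.400000 − 1.500000) / (-0.678400 − 0.362500) = 1.400000 − (0.067840)/(-1.040900) = 1.465174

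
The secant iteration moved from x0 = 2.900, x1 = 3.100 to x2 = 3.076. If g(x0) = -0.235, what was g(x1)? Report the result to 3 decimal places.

The secant line through (2.900, -0.235) and (3.100, g(x1)) crosses zero at x2 = 3.076.
So (2.900, -0.235), (3.100, g(x1)), (3.076, 0) are collinear:
g(x1) = -0.235 · (3.100 − 3.076) / (2.900 − 3.076) = -0.235 · (0.02400)/(-0.17600) = 0.03205

0.032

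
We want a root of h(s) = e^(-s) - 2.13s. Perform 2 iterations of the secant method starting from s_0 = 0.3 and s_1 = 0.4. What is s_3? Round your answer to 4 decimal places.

0.3356

h(0.3) = 0.101818, h(0.4) = -0.181680
s_2 = 0.400000 − (-0.181680)·(0.400000 − 0.300000) / (-0.181680 − 0.101818) = 0.400000 − (-0.018168)/(-0.283498) = 0.335915
h(0.335915) = -0.000815
s_3 = 0.335915 − (-0.000815)·(0.335915 − 0.400000) / (-0.000815 − (-0.181680)) = 0.335915 − (0.000052)/(0.180865) = 0.335626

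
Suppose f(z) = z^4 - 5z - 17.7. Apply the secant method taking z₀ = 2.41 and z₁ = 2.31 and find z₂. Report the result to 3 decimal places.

2.326

f(2.41) = 3.98403, f(2.31) = -0.77604
z₂ = 2.31000 − (-0.77604)·(2.31000 − 2.41000) / (-0.77604 − 3.98403) = 2.31000 − (0.07760)/(-4.76006) = 2.32630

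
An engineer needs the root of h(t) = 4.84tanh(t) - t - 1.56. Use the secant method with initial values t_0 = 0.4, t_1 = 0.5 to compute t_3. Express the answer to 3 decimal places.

0.439

h(0.4) = -0.12105, h(0.5) = 0.17665
t_2 = 0.50000 − 0.17665·(0.50000 − 0.40000) / (0.17665 − (-0.12105)) = 0.50000 − (0.01766)/(0.29769) = 0.44066
h(0.44066) = 0.00403
t_3 = 0.44066 − 0.00403·(0.44066 − 0.50000) / (0.00403 − 0.17665) = 0.44066 − (-0.00024)/(-0.17262) = 0.43928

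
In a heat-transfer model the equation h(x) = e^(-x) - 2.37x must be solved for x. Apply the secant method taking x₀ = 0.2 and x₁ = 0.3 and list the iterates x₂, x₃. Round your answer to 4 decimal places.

h(0.2) = 0.344731, h(0.3) = 0.029818
x₂ = 0.300000 − 0.029818·(0.300000 − 0.200000) / (0.029818 − 0.344731) = 0.300000 − (0.002982)/(-0.314913) = 0.309469
h(0.309469) = 0.000396
x₃ = 0.309469 − 0.000396·(0.309469 − 0.300000) / (0.000396 − 0.029818) = 0.309469 − (0.000004)/(-0.029422) = 0.309596

0.3095, 0.3096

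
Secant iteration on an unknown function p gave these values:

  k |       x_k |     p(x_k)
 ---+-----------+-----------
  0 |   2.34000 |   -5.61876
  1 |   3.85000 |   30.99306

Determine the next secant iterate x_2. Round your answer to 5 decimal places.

x_2 = 3.85000 − 30.99306·(3.85000 − 2.34000) / (30.99306 − (-5.61876))
   = 3.85000 − (46.7995206)/(36.6118200) = 2.5717374

2.57174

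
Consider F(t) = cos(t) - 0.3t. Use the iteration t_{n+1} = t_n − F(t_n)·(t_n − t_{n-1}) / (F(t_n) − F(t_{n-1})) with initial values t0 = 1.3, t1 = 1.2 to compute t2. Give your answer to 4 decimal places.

F(1.3) = -0.122501, F(1.2) = 0.002358
t2 = 1.200000 − 0.002358·(1.200000 − 1.300000) / (0.002358 − (-0.122501)) = 1.200000 − (-0.000236)/(0.124859) = 1.201888

1.2019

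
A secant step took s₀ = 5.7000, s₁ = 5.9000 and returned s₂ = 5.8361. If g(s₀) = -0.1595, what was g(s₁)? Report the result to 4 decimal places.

0.0749

The secant line through (5.7000, -0.1595) and (5.9000, g(s₁)) crosses zero at s₂ = 5.8361.
So (5.7000, -0.1595), (5.9000, g(s₁)), (5.8361, 0) are collinear:
g(s₁) = -0.1595 · (5.9000 − 5.8361) / (5.7000 − 5.8361) = -0.1595 · (0.063900)/(-0.136100) = 0.074886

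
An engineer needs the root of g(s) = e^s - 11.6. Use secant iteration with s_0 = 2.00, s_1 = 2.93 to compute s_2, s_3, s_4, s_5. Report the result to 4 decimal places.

g(2.00) = -4.210944, g(2.93) = 7.127630
s_2 = 2.930000 − 7.127630·(2.930000 − 2.000000) / (7.127630 − (-4.210944)) = 2.930000 − (6.628696)/(11.338574) = 2.345385
g(2.345385) = -1.162706
s_3 = 2.345385 − (-1.162706)·(2.345385 − 2.930000) / (-1.162706 − 7.127630) = 2.345385 − (0.679735)/(-8.290336) = 2.427377
g(2.427377) = -0.270878
s_4 = 2.427377 − (-0.270878)·(2.427377 − 2.345385) / (-0.270878 − (-1.162706)) = 2.427377 − (-0.022210)/(0.891828) = 2.452280
g(2.452280) = 0.014799
s_5 = 2.452280 − 0.014799·(2.452280 − 2.427377) / (0.014799 − (-0.270878)) = 2.452280 − (0.000369)/(0.285677) = 2.450990

2.3454, 2.4274, 2.4523, 2.4510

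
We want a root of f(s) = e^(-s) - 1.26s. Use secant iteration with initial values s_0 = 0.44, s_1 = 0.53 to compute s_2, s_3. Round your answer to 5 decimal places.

f(0.44) = 0.0896364, f(0.53) = -0.0791950
s_2 = 0.5300000 − (-0.0791950)·(0.5300000 − 0.4400000) / (-0.0791950 − 0.0896364) = 0.5300000 − (-0.0071276)/(-0.1688315) = 0.4877830
f(0.4877830) = -0.0006205
s_3 = 0.4877830 − (-0.0006205)·(0.4877830 − 0.5300000) / (-0.0006205 − (-0.0791950)) = 0.4877830 − (0.0000262)/(0.0785745) = 0.4874496

0.48778, 0.48745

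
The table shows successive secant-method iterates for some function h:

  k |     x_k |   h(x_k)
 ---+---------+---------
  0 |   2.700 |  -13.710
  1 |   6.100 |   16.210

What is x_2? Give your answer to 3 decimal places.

4.258

x_2 = 6.100 − 16.210·(6.100 − 2.700) / (16.210 − (-13.710))
   = 6.100 − (55.11400)/(29.92000) = 4.25795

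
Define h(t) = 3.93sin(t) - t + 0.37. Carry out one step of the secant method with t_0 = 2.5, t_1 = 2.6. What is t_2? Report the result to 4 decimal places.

2.5521

h(2.5) = 0.221996, h(2.6) = -0.204080
t_2 = 2.600000 − (-0.204080)·(2.600000 − 2.500000) / (-0.204080 − 0.221996) = 2.600000 − (-0.020408)/(-0.426075) = 2.552102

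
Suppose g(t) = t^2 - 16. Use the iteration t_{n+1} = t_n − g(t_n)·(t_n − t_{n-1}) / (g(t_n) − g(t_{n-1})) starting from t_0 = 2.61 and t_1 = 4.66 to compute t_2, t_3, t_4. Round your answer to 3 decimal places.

g(2.61) = -9.18790, g(4.66) = 5.71560
t_2 = 4.66000 − 5.71560·(4.66000 − 2.61000) / (5.71560 − (-9.18790)) = 4.66000 − (11.71698)/(14.90350) = 3.87381
g(3.87381) = -0.99359
t_3 = 3.87381 − (-0.99359)·(3.87381 − 4.66000) / (-0.99359 − 5.71560) = 3.87381 − (0.78115)/(-6.70919) = 3.99024
g(3.99024) = -0.07798
t_4 = 3.99024 − (-0.07798)·(3.99024 − 3.87381) / (-0.07798 − (-0.99359)) = 3.99024 − (-0.00908)/(0.91561) = 4.00016

3.874, 3.990, 4.000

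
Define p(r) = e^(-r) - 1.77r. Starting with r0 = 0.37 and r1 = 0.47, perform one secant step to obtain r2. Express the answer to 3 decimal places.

0.385

p(0.37) = 0.03583, p(0.47) = -0.20690
r2 = 0.47000 − (-0.20690)·(0.47000 − 0.37000) / (-0.20690 − 0.03583) = 0.47000 − (-0.02069)/(-0.24273) = 0.38476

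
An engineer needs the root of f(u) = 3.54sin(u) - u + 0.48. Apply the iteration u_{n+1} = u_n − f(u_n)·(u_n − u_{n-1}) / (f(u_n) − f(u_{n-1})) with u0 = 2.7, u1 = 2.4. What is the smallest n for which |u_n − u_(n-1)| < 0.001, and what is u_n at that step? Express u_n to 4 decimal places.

n = 4, u_n = 2.5255

f(2.7) = -0.707075, f(2.4) = 0.471140
u2 = 2.400000 − 0.471140·(-0.300000)/(1.178215) = 2.519963;  |Δ| = 0.119963
f(2.519963) = 0.021595
u3 = 2.519963 − 0.021595·(0.119963)/(-0.449545) = 2.525725;  |Δ| = 0.005763
f(2.525725) = -0.000786
u4 = 2.525725 − (-0.000786)·(0.005763)/(-0.022381) = 2.525523;  |Δ| = 0.000202
|u4 − u3| = 0.000202 < 0.001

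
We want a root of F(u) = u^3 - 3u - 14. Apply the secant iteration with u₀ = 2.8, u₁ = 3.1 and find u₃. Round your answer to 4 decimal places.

F(2.8) = -0.448000, F(3.1) = 6.491000
u₂ = 3.100000 − 6.491000·(3.100000 − 2.800000) / (6.491000 − (-0.448000)) = 3.100000 − (1.947300)/(6.939000) = 2.819369
F(2.819369) = -0.047394
u₃ = 2.819369 − (-0.047394)·(2.819369 − 3.100000) / (-0.047394 − 6.491000) = 2.819369 − (0.013300)/(-6.538394) = 2.821403

2.8214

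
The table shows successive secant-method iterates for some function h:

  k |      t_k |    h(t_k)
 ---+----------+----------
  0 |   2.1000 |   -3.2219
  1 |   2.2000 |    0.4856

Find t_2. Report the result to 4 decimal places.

t_2 = 2.2000 − 0.4856·(2.2000 − 2.1000) / (0.4856 − (-3.2219))
   = 2.2000 − (0.048560)/(3.707500) = 2.186902

2.1869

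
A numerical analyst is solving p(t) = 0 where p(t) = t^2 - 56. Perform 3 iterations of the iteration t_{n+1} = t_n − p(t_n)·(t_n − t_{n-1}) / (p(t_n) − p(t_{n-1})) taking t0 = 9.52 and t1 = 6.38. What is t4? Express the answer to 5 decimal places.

p(9.52) = 34.6304000, p(6.38) = -15.2956000
t2 = 6.3800000 − (-15.2956000)·(6.3800000 − 9.5200000) / (-15.2956000 − 34.6304000) = 6.3800000 − (48.0281840)/(-49.9260000) = 7.3419874
p(7.3419874) = -2.0952207
t3 = 7.3419874 − (-2.0952207)·(7.3419874 − 6.3800000) / (-2.0952207 − (-15.2956000)) = 7.3419874 − (-2.0155760)/(13.2003793) = 7.4946782
p(7.4946782) = 0.1702011
t4 = 7.4946782 − 0.1702011·(7.4946782 − 7.3419874) / (0.1702011 − (-2.0952207)) = 7.4946782 − (0.0259881)/(2.2654218) = 7.4832065

7.48321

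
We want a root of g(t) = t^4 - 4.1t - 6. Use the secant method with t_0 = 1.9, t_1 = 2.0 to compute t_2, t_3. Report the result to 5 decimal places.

g(1.9) = -0.7579000, g(2.0) = 1.8000000
t_2 = 2.0000000 − 1.8000000·(2.0000000 − 1.9000000) / (1.8000000 − (-0.7579000)) = 2.0000000 − (0.1800000)/(2.5579000) = 1.9296298
g(1.9296298) = -0.0472453
t_3 = 1.9296298 − (-0.0472453)·(1.9296298 − 2.0000000) / (-0.0472453 − 1.8000000) = 1.9296298 − (0.0033247)/(-1.8472453) = 1.9314296

1.92963, 1.93143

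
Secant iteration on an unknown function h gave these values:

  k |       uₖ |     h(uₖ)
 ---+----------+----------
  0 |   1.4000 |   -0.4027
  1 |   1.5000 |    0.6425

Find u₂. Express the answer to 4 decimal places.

u₂ = 1.5000 − 0.6425·(1.5000 − 1.4000) / (0.6425 − (-0.4027))
   = 1.5000 − (0.064250)/(1.045200) = 1.438529

1.4385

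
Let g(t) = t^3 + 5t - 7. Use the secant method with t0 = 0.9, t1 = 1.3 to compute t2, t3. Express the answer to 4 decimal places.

1.1043, 1.1184

g(0.9) = -1.771000, g(1.3) = 1.697000
t2 = 1.300000 − 1.697000·(1.300000 − 0.900000) / (1.697000 − (-1.771000)) = 1.300000 − (0.678800)/(3.468000) = 1.104268
g(1.104268) = -0.132111
t3 = 1.104268 − (-0.132111)·(1.104268 − 1.300000) / (-0.132111 − 1.697000) = 1.104268 − (0.025858)/(-1.829111) = 1.118405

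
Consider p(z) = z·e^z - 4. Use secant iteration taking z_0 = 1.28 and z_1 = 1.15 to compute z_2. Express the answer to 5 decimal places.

p(1.28) = 0.6036988, p(1.15) = -0.3680782
z_2 = 1.1500000 − (-0.3680782)·(1.1500000 − 1.2800000) / (-0.3680782 − 0.6036988) = 1.1500000 − (0.0478502)/(-0.9717770) = 1.1992399

1.19924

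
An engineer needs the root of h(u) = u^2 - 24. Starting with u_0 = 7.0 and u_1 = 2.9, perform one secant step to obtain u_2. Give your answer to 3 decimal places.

h(7.0) = 25.00000, h(2.9) = -15.59000
u_2 = 2.90000 − (-15.59000)·(2.90000 − 7.00000) / (-15.59000 − 25.00000) = 2.90000 − (63.91900)/(-40.59000) = 4.47475

4.475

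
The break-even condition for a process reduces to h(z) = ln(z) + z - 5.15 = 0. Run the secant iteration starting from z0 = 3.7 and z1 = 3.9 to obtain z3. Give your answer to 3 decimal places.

h(3.7) = -0.14167, h(3.9) = 0.11098
z2 = 3.90000 − 0.11098·(3.90000 − 3.70000) / (0.11098 − (-0.14167)) = 3.90000 − (0.02220)/(0.25264) = 3.81215
h(3.81215) = 0.00034
z3 = 3.81215 − 0.00034·(3.81215 − 3.90000) / (0.00034 − 0.11098) = 3.81215 − (-0.00003)/(-0.11064) = 3.81188

3.812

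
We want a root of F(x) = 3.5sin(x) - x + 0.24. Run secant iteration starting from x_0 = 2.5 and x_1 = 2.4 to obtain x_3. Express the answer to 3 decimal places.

F(2.5) = -0.16535, F(2.4) = 0.20412
x_2 = 2.40000 − 0.20412·(2.40000 − 2.50000) / (0.20412 − (-0.16535)) = 2.40000 − (-0.02041)/(0.36947) = 2.45525
F(2.45525) = 0.00275
x_3 = 2.45525 − 0.00275·(2.45525 − 2.40000) / (0.00275 − 0.20412) = 2.45525 − (0.00015)/(-0.20137) = 2.45600

2.456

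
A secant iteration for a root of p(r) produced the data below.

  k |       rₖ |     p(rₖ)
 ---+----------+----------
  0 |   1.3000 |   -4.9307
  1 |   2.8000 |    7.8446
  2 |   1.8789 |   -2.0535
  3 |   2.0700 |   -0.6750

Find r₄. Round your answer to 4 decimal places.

r₄ = 2.0700 − (-0.6750)·(2.0700 − 1.8789) / (-0.6750 − (-2.0535))
   = 2.0700 − (-0.128992)/(1.378500) = 2.163575

2.1636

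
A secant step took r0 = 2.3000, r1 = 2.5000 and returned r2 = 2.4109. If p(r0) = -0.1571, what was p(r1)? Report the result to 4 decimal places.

The secant line through (2.3000, -0.1571) and (2.5000, p(r1)) crosses zero at r2 = 2.4109.
So (2.3000, -0.1571), (2.5000, p(r1)), (2.4109, 0) are collinear:
p(r1) = -0.1571 · (2.5000 − 2.4109) / (2.3000 − 2.4109) = -0.1571 · (0.089100)/(-0.110900) = 0.126218

0.1262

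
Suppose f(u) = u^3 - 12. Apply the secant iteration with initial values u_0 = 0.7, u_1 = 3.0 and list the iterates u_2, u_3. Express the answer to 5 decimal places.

1.70578, 2.11905

f(0.7) = -11.6570000, f(3.0) = 15.0000000
u_2 = 3.0000000 − 15.0000000·(3.0000000 − 0.7000000) / (15.0000000 − (-11.6570000)) = 3.0000000 − (34.5000000)/(26.6570000) = 1.7057808
f(1.7057808) = -7.0367094
u_3 = 1.7057808 − (-7.0367094)·(1.7057808 − 3.0000000) / (-7.0367094 − 15.0000000) = 1.7057808 − (9.1070441)/(-22.0367094) = 2.1190478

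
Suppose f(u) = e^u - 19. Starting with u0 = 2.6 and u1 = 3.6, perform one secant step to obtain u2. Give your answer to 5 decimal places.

f(2.6) = -5.5362620, f(3.6) = 17.5982344
u2 = 3.6000000 − 17.5982344·(3.6000000 − 2.6000000) / (17.5982344 − (-5.5362620)) = 3.6000000 − (17.5982344)/(23.1344964) = 2.8393076

2.83931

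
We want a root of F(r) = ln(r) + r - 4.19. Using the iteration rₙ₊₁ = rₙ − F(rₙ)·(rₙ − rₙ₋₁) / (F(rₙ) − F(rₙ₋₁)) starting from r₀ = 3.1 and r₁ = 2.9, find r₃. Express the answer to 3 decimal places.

F(3.1) = 0.04140, F(2.9) = -0.22529
r₂ = 2.90000 − (-0.22529)·(2.90000 − 3.10000) / (-0.22529 − 0.04140) = 2.90000 − (0.04506)/(-0.26669) = 3.06895
F(3.06895) = 0.00029
r₃ = 3.06895 − 0.00029·(3.06895 − 2.90000) / (0.00029 − (-0.22529)) = 3.06895 − (0.00005)/(0.22558) = 3.06874

3.069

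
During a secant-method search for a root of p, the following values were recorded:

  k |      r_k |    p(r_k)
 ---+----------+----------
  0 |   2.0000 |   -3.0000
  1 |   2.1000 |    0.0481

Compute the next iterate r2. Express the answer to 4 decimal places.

2.0984

r2 = 2.1000 − 0.0481·(2.1000 − 2.0000) / (0.0481 − (-3.0000))
   = 2.1000 − (0.004810)/(3.048100) = 2.098422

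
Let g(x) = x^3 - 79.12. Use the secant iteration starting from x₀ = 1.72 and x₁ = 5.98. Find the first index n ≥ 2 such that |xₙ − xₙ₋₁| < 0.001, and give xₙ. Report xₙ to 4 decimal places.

g(1.72) = -74.031552, g(5.98) = 134.727192
x₂ = 5.980000 − 134.727192·(4.260000)/(208.758744) = 3.230712;  |Δ| = 2.749288
g(3.230712) = -45.399433
x₃ = 3.230712 − (-45.399433)·(-2.749288)/(-180.126625) = 3.923648;  |Δ| = 0.692935
g(3.923648) = -18.715401
x₄ = 3.923648 − (-18.715401)·(0.692935)/(26.684031) = 4.409652;  |Δ| = 0.486005
g(4.409652) = 6.625835
x₅ = 4.409652 − 6.625835·(0.486005)/(25.341236) = 4.282579;  |Δ| = 0.127073
g(4.282579) = -0.575417
x₆ = 4.282579 − (-0.575417)·(-0.127073)/(-7.201252) = 4.292733;  |Δ| = 0.010154
g(4.292733) = -0.015415
x₇ = 4.292733 − (-0.015415)·(0.010154)/(0.560001) = 4.293013;  |Δ| = 0.000280
|x₇ − x₆| = 0.000280 < 0.001

n = 7, xₙ = 4.2930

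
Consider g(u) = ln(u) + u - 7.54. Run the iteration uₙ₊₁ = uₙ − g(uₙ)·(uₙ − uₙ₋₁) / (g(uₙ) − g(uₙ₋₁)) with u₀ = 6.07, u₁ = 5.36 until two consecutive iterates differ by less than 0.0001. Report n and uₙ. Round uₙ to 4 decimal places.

g(6.07) = 0.333359, g(5.36) = -0.501036
u₂ = 5.360000 − (-0.501036)·(-0.710000)/(-0.834395) = 5.786340;  |Δ| = 0.426340
g(5.786340) = 0.001840
u₃ = 5.786340 − 0.001840·(0.426340)/(0.502876) = 5.784780;  |Δ| = 0.001560
g(5.784780) = 0.000010
u₄ = 5.784780 − 0.000010·(-0.001560)/(-0.001829) = 5.784771;  |Δ| = 0.000009
|u₄ − u₃| = 0.000009 < 0.0001

n = 4, uₙ = 5.7848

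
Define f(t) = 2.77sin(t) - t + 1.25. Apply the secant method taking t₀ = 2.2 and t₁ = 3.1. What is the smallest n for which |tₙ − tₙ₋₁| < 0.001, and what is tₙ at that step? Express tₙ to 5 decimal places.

f(2.2) = 1.2895350, f(3.1) = -1.7348216
t₂ = 3.1000000 − (-1.7348216)·(0.9000000)/(-3.0243566) = 2.5837449;  |Δ| = 0.5162551
f(2.5837449) = 0.1325862
t₃ = 2.5837449 − 0.1325862·(-0.5162551)/(1.8674078) = 2.6203991;  |Δ| = 0.0366542
f(2.6203991) = 0.0088269
t₄ = 2.6203991 − 0.0088269·(0.0366542)/(-0.1237593) = 2.6230134;  |Δ| = 0.0026143
f(2.6230134) = -0.0000722
t₅ = 2.6230134 − (-0.0000722)·(0.0026143)/(-0.0088991) = 2.6229922;  |Δ| = 0.0000212
|t₅ − t₄| = 0.0000212 < 0.001

n = 5, tₙ = 2.62299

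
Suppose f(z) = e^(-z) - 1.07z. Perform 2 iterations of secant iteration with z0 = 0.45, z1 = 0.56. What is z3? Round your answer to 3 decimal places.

f(0.45) = 0.15613, f(0.56) = -0.02799
z2 = 0.56000 − (-0.02799)·(0.56000 − 0.45000) / (-0.02799 − 0.15613) = 0.56000 − (-0.00308)/(-0.18412) = 0.54328
f(0.54328) = -0.00046
z3 = 0.54328 − (-0.00046)·(0.54328 − 0.56000) / (-0.00046 − (-0.02799)) = 0.54328 − (0.00001)/(0.02753) = 0.54299

0.543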